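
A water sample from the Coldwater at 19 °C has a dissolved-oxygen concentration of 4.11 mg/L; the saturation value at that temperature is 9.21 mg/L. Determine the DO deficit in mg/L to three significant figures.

D = C_s − C = 9.21 − 4.11 = 5.10 mg/L.

D ≈ 5.10 mg/L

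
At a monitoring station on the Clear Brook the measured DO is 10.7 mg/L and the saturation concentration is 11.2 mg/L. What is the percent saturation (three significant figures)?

% saturation = C/C_s × 100 = 10.7/11.2 × 100 = 95.5 %.

95.5 % saturation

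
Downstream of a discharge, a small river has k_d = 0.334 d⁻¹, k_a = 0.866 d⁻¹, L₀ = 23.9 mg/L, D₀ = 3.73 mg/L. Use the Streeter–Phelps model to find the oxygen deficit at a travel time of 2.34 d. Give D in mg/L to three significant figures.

D ≈ 5.38 mg/L

k_d L₀/(k_a−k_d) = 0.334×23.9/(0.866−0.334) = 7.983/0.5320 = 15.00 mg/L.
e^(−k_d t) = e^(−0.334×2.340) = 0.4577; e^(−k_a t) = e^(−0.866×2.340) = 0.1318.
D = 15.00 × (0.4577 − 0.1318) + 3.73 × 0.1318 = 4.890 + 0.4916 = 5.382 mg/L.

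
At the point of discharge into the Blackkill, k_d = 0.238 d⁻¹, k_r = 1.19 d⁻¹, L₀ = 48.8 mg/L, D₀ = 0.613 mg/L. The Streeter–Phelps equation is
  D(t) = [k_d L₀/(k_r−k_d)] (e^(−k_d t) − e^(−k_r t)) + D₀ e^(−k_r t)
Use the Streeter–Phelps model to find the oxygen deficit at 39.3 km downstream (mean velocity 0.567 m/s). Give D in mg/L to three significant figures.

D ≈ 5.62 mg/L

Travel time t = x/v = 39.3 km / (0.567 m/s) = 39300 m / 0.567 m/s = 69310 s = 0.8022 d.
k_d L₀/(k_r−k_d) = 0.238×48.8/(1.19−0.238) = 11.61/0.9520 = 12.20 mg/L.
e^(−k_d t) = e^(−0.238×0.8022) = 0.8262; e^(−k_r t) = e^(−1.19×0.8022) = 0.3849.
D = 12.20 × (0.8262 − 0.3849) + 0.613 × 0.3849 = 5.383 + 0.2360 = 5.619 mg/L.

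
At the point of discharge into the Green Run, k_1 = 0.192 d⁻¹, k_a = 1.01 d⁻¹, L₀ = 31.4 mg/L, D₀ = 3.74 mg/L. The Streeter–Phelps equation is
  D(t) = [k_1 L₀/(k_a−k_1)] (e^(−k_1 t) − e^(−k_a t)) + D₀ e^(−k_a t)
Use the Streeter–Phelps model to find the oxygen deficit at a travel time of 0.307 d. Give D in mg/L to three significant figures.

k_1 L₀/(k_a−k_1) = 0.192×31.4/(1.01−0.192) = 6.029/0.8180 = 7.370 mg/L.
e^(−k_1 t) = e^(−0.192×0.3070) = 0.9428; e^(−k_a t) = e^(−1.01×0.3070) = 0.7334.
D = 7.370 × (0.9428 − 0.7334) + 3.74 × 0.7334 = 1.543 + 2.743 = 4.286 mg/L.

D ≈ 4.29 mg/L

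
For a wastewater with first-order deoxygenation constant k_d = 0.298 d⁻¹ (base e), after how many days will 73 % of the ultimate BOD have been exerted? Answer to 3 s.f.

t ≈ 4.39 d

y/L₀ = 1 − e^(−k_d t) = 0.73 ⇒ e^(−k_d t) = 0.270
t = −ln(0.270) / 0.298 = 1.309 / 0.298 = 4.394 d.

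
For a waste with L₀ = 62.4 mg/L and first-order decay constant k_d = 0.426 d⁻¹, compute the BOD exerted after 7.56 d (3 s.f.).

y ≈ 59.9 mg/L

y_t = L₀(1 − e^(−k_d t)) = 62.4 × (1 − e^(−0.426×7.56))
= 62.4 × (1 − 0.03993) = 62.4 × 0.9601 = 59.91 mg/L.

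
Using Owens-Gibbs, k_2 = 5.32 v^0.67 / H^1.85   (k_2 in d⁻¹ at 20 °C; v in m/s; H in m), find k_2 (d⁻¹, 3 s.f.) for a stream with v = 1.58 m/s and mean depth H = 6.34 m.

k_2 ≈ 0.237 d⁻¹

k_2 = 5.32 × 1.58^0.67 / 6.34^1.85 = 5.32 × 1.359 / 30.47 = 0.2372 d⁻¹.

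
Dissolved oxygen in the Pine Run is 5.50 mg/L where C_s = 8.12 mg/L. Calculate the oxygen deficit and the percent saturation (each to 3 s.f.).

D ≈ 2.62 mg/L; 67.7 % saturation

D = C_s − C = 8.12 − 5.50 = 2.62 mg/L.
% saturation = 5.50/8.12 × 100 = 67.7 %.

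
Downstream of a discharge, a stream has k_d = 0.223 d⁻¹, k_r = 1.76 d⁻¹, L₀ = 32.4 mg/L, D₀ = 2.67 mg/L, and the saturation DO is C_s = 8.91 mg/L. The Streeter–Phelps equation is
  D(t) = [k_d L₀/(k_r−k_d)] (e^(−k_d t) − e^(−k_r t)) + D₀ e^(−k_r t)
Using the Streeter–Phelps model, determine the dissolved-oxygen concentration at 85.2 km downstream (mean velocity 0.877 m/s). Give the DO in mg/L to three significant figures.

Travel time t = x/v = 85.2 km / (0.877 m/s) = 85200 m / 0.877 m/s = 97150 s = 1.124 d.
k_d L₀/(k_r−k_d) = 0.223×32.4/(1.76−0.223) = 7.225/1.537 = 4.701 mg/L.
e^(−k_d t) = e^(−0.223×1.124) = 0.7782; e^(−k_r t) = e^(−1.76×1.124) = 0.1382.
D = 4.701 × (0.7782 − 0.1382) + 2.67 × 0.1382 = 3.009 + 0.3690 = 3.378 mg/L.
DO = C_s − D = 8.91 − 3.378 = 5.532 mg/L.

DO ≈ 5.53 mg/L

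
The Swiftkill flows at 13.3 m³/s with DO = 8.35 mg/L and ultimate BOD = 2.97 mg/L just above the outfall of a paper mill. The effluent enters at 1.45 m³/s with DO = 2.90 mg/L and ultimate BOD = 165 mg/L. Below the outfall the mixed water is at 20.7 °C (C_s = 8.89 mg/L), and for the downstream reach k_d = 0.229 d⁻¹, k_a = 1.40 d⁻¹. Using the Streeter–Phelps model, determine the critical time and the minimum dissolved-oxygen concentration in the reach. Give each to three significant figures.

t_c ≈ 1.25 d; minimum DO ≈ 6.57 mg/L

Mixed DO = (13.3×8.35 + 1.45×2.90)/(13.3+1.45) = 115.3/14.75 = 7.814 mg/L.
Mixed L₀ = (13.3×2.97 + 1.45×165)/(14.75) = 278.8/14.75 = 18.90 mg/L.
Initial deficit D₀ = C_s − DO₀ = 8.89 − 7.814 = 1.076 mg/L.
t_c = (1/1.171) ln[(1.40/0.229)(1 − 1.076×1.171/(0.229×18.90))] = 0.8540 × ln(4.334) = 1.252 d.
D_c = (0.229/1.40) × 18.90 × e^(−0.229×1.252) = 0.1636 × 18.90 × 0.7507 = 2.321 mg/L.
Minimum DO = 8.89 − 2.321 = 6.569 mg/L.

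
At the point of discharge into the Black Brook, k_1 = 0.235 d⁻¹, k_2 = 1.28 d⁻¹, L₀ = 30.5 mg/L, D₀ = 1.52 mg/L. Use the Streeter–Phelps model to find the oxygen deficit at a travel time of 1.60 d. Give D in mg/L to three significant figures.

D ≈ 4.02 mg/L

k_1 L₀/(k_2−k_1) = 0.235×30.5/(1.28−0.235) = 7.167/1.045 = 6.859 mg/L.
e^(−k_1 t) = e^(−0.235×1.600) = 0.6866; e^(−k_2 t) = e^(−1.28×1.600) = 0.1290.
D = 6.859 × (0.6866 − 0.1290) + 1.52 × 0.1290 = 3.825 + 0.1961 = 4.021 mg/L.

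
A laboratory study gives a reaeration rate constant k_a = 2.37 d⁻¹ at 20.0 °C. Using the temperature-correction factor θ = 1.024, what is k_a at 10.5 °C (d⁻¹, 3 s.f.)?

k_a ≈ 1.89 d⁻¹

k_a(T₂) = k_a(T₁) · θ^(T₂−T₁) = 2.37 × 1.024^(10.5−20.0)
= 2.37 × 1.024^-9.50 = 2.37 × 0.7983 = 1.892 d⁻¹.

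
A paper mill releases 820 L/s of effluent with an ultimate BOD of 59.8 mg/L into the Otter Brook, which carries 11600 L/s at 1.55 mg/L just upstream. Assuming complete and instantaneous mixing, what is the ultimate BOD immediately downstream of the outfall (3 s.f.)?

5.40 mg/L

Flow-weighted mixing: C = (Q_r C_r + Q_w C_w)/(Q_r + Q_w)
= (11600×1.55 + 820×59.8)/(11600 + 820) = 67020/12420 = 5.396 mg/L.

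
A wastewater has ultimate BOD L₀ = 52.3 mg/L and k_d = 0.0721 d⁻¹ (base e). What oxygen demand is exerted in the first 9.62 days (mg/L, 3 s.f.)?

y ≈ 26.2 mg/L

y_t = L₀(1 − e^(−k_d t)) = 52.3 × (1 − e^(−0.0721×9.62))
= 52.3 × (1 − 0.4998) = 52.3 × 0.5002 = 26.16 mg/L.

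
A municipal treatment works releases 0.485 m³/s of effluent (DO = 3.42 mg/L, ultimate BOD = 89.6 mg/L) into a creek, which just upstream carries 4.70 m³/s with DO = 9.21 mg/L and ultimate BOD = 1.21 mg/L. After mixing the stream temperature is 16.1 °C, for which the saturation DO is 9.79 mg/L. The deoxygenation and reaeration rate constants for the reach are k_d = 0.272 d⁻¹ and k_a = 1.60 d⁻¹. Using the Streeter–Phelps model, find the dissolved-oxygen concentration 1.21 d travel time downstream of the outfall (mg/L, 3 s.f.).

DO ≈ 8.51 mg/L

Mixed DO = (4.70×9.21 + 0.485×3.42)/(4.70+0.485) = 44.95/5.185 = 8.668 mg/L.
Mixed L₀ = (4.70×1.21 + 0.485×89.6)/(5.185) = 49.14/5.185 = 9.478 mg/L.
Initial deficit D₀ = C_s − DO₀ = 9.79 − 8.668 = 1.122 mg/L.
D(1.21) = [0.272×9.478/(1.60−0.272)](e^(−0.272×1.21) − e^(−1.60×1.21)) + 1.122 e^(−1.60×1.21)
= 1.941 × (0.7196 − 0.1443) + 1.122 × 0.1443 = 1.279 mg/L.
DO = 9.79 − 1.279 = 8.511 mg/L.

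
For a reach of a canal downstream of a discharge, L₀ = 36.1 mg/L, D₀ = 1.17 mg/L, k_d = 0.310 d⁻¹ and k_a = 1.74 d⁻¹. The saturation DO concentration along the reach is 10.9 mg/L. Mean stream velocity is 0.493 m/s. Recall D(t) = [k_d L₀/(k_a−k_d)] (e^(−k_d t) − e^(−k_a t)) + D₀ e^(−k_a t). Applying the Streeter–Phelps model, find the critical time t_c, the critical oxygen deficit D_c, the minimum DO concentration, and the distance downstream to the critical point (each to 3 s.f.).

t_c = [1/(k_a−k_d)] ln[(k_a/k_d)(1 − D₀(k_a−k_d)/(k_d L₀))]
= [1/(1.74−0.310)] ln[(1.74/0.310)(1 − 1.17×1.430/(0.310×36.1))]
= (1/1.430) ln[5.613 × 0.8505] = 0.6993 × ln(4.774) = 0.6993 × 1.563 = 1.093 d.
D_c = (k_d/k_a) L₀ e^(−k_d t_c) = (0.310/1.74) × 36.1 × e^(−0.310×1.093) = 0.1782 × 36.1 × 0.7126 = 4.583 mg/L.
Minimum DO = C_s − D_c = 10.9 − 4.583 = 6.317 mg/L.
x_c = v t_c = 0.493 m/s × 1.093 d × 86400 s/d = 46560 m ≈ 46.6 km.

t_c ≈ 1.09 d; D_c ≈ 4.58 mg/L; min DO ≈ 6.32 mg/L; x_c ≈ 46.6 km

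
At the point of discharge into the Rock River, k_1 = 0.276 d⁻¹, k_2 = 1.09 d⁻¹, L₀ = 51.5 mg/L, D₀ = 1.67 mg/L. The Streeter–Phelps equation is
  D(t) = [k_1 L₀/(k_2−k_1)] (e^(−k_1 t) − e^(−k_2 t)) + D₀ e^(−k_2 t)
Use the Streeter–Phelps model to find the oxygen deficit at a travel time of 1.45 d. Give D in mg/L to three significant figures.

D ≈ 8.45 mg/L

k_1 L₀/(k_2−k_1) = 0.276×51.5/(1.09−0.276) = 14.21/0.8140 = 17.46 mg/L.
e^(−k_1 t) = e^(−0.276×1.450) = 0.6702; e^(−k_2 t) = e^(−1.09×1.450) = 0.2059.
D = 17.46 × (0.6702 − 0.2059) + 1.67 × 0.2059 = 8.108 + 0.3438 = 8.452 mg/L.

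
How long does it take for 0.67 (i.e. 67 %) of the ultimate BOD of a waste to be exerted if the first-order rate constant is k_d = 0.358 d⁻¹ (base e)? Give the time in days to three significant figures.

y/L₀ = 1 − e^(−k_d t) = 0.67 ⇒ e^(−k_d t) = 0.330
t = −ln(0.330) / 0.358 = 1.109 / 0.358 = 3.097 d.

t ≈ 3.10 d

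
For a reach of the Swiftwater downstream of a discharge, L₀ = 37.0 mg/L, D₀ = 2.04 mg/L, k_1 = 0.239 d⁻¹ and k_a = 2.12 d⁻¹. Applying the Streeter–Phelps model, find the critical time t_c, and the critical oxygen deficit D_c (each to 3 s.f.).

With k_a/k_1 = 8.870 and 1 − D₀(k_a−k_1)/(k_1 L₀) = 0.5661,
t_c = ln(8.870 × 0.5661) / (2.12 − 0.239) = ln(5.021) / 1.881 = 1.614/1.881 = 0.8579 d.
L(t_c) = L₀ e^(−k_1 t_c) = 37.0 × 0.8146 = 30.14 mg/L, and at the critical point k_a D_c = k_1 L, so D_c = (0.239/2.12) × 30.14 = 3.398 mg/L.

t_c ≈ 0.858 d; D_c ≈ 3.40 mg/L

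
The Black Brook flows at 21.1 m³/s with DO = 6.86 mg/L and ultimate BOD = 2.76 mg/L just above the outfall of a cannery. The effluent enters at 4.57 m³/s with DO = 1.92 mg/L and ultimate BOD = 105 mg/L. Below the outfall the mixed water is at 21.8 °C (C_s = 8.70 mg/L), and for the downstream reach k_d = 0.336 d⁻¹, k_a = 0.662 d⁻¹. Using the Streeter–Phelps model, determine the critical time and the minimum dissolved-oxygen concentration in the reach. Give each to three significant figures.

t_c ≈ 1.67 d; minimum DO ≈ 2.62 mg/L

Mixed DO = (21.1×6.86 + 4.57×1.92)/(21.1+4.57) = 153.5/25.67 = 5.981 mg/L.
Mixed L₀ = (21.1×2.76 + 4.57×105)/(25.67) = 538.1/25.67 = 20.96 mg/L.
Initial deficit D₀ = C_s − DO₀ = 8.70 − 5.981 = 2.719 mg/L.
t_c = (1/0.3260) ln[(0.662/0.336)(1 − 2.719×0.3260/(0.336×20.96))] = 3.067 × ln(1.722) = 1.668 d.
D_c = (0.336/0.662) × 20.96 × e^(−0.336×1.668) = 0.5076 × 20.96 × 0.5710 = 6.075 mg/L.
Minimum DO = 8.70 − 6.075 = 2.625 mg/L.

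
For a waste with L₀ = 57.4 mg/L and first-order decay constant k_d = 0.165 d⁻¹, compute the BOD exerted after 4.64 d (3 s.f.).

y ≈ 30.7 mg/L

y_t = L₀(1 − e^(−k_d t)) = 57.4 × (1 − e^(−0.165×4.64))
= 57.4 × (1 − 0.4651) = 57.4 × 0.5349 = 30.71 mg/L.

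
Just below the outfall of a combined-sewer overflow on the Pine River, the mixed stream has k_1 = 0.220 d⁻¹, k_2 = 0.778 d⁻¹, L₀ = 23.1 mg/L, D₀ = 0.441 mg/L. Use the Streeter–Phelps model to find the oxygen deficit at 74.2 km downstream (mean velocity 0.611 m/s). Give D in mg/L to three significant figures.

Travel time t = x/v = 74.2 km / (0.611 m/s) = 74200 m / 0.611 m/s = 121400 s = 1.406 d.
k_1 L₀/(k_2−k_1) = 0.220×23.1/(0.778−0.220) = 5.082/0.5580 = 9.108 mg/L.
e^(−k_1 t) = e^(−0.220×1.406) = 0.7340; e^(−k_2 t) = e^(−0.778×1.406) = 0.3350.
D = 9.108 × (0.7340 − 0.3350) + 0.441 × 0.3350 = 3.634 + 0.1477 = 3.782 mg/L.

D ≈ 3.78 mg/L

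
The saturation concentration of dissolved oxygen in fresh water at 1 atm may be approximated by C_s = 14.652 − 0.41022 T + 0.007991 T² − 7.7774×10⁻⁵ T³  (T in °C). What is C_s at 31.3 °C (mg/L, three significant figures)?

C_s = 14.652 − 0.41022×31.3 + 0.007991×31.3² − 7.7774×10⁻⁵×31.3³ = 7.256 mg/L.

C_s ≈ 7.26 mg/L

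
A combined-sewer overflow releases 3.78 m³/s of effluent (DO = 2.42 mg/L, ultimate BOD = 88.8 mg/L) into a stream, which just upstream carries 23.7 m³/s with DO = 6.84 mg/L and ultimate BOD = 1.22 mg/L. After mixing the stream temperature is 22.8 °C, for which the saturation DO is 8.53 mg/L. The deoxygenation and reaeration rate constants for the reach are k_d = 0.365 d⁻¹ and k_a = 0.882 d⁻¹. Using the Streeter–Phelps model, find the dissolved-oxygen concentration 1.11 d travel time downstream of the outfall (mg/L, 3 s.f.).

DO ≈ 4.94 mg/L

Mixed DO = (23.7×6.84 + 3.78×2.42)/(23.7+3.78) = 171.3/27.48 = 6.232 mg/L.
Mixed L₀ = (23.7×1.22 + 3.78×88.8)/(27.48) = 364.6/27.48 = 13.27 mg/L.
Initial deficit D₀ = C_s − DO₀ = 8.53 − 6.232 = 2.298 mg/L.
D(1.11) = [0.365×13.27/(0.882−0.365)](e^(−0.365×1.11) − e^(−0.882×1.11)) + 2.298 e^(−0.882×1.11)
= 9.366 × (0.6669 − 0.3757) + 2.298 × 0.3757 = 3.591 mg/L.
DO = 8.53 − 3.591 = 4.939 mg/L.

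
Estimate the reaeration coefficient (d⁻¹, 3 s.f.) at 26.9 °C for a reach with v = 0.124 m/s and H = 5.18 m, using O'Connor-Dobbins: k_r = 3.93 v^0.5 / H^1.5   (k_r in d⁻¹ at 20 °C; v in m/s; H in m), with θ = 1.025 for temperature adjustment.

k_r ≈ 0.139 d⁻¹

k_r(20) = 3.93 × 0.124^0.5 / 5.18^1.5 = 3.93 × 0.3521 / 11.79 = 0.1174 d⁻¹.
k_r(26.9) = 0.1174 × 1.025^(26.9−20) = 0.1174 × 1.186 = 0.1392 d⁻¹.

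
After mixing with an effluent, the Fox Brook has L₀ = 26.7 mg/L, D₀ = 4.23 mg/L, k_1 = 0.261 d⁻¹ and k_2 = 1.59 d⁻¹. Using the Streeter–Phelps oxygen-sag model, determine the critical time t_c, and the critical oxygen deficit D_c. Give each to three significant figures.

t_c ≈ 0.123 d; D_c ≈ 4.24 mg/L

With k_2/k_1 = 6.092 and 1 − D₀(k_2−k_1)/(k_1 L₀) = 0.1933,
t_c = ln(6.092 × 0.1933) / (1.59 − 0.261) = ln(1.178) / 1.329 = 0.1634/1.329 = 0.1230 d.
L(t_c) = L₀ e^(−k_1 t_c) = 26.7 × 0.9684 = 25.86 mg/L, and at the critical point k_2 D_c = k_1 L, so D_c = (0.261/1.59) × 25.86 = 4.244 mg/L.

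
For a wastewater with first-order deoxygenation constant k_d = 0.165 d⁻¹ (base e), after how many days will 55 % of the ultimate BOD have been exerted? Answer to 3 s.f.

y/L₀ = 1 − e^(−k_d t) = 0.55 ⇒ e^(−k_d t) = 0.450
t = −ln(0.450) / 0.165 = 0.7985 / 0.165 = 4.839 d.

t ≈ 4.84 d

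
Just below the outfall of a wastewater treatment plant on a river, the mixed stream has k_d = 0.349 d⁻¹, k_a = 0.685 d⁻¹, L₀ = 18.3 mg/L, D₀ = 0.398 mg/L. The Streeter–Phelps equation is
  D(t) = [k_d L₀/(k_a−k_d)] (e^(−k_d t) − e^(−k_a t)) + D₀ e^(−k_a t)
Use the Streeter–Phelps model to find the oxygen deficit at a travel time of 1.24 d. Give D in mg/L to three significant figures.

k_d L₀/(k_a−k_d) = 0.349×18.3/(0.685−0.349) = 6.387/0.3360 = 19.01 mg/L.
e^(−k_d t) = e^(−0.349×1.240) = 0.6487; e^(−k_a t) = e^(−0.685×1.240) = 0.4277.
D = 19.01 × (0.6487 − 0.4277) + 0.398 × 0.4277 = 4.202 + 0.1702 = 4.372 mg/L.

D ≈ 4.37 mg/L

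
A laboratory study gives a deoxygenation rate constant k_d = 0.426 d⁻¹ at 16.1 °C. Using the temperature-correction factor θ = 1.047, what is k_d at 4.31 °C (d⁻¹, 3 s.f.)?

k_d ≈ 0.248 d⁻¹

k_d(T₂) = k_d(T₁) · θ^(T₂−T₁) = 0.426 × 1.047^(4.31−16.1)
= 0.426 × 1.047^-11.8 = 0.426 × 0.5819 = 0.2479 d⁻¹.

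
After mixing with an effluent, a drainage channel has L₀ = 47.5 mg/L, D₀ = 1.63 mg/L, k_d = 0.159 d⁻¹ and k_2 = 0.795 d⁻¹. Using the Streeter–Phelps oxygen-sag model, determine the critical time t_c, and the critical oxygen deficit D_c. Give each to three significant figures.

t_c ≈ 2.30 d; D_c ≈ 6.59 mg/L

With k_2/k_d = 5.000 and 1 − D₀(k_2−k_d)/(k_d L₀) = 0.8627,
t_c = ln(5.000 × 0.8627) / (0.795 − 0.159) = ln(4.314) / 0.6360 = 1.462/0.6360 = 2.298 d.
D_c = (k_d/k_2) L₀ e^(−k_d t_c) = (0.159/0.795) × 47.5 × e^(−0.159×2.298) = 0.2000 × 47.5 × 0.6939 = 6.592 mg/L.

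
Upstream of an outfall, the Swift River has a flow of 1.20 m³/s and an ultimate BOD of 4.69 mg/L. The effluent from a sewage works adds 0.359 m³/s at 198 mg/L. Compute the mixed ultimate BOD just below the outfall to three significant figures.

49.2 mg/L

Flow-weighted mixing: C = (Q_r C_r + Q_w C_w)/(Q_r + Q_w)
= (1.20×4.69 + 0.359×198)/(1.20 + 0.359) = 76.71/1.559 = 49.20 mg/L.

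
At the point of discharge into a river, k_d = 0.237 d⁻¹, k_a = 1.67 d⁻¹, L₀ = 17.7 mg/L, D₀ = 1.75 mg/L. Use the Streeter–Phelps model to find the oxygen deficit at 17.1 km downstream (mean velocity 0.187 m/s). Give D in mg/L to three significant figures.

Travel time t = x/v = 17.1 km / (0.187 m/s) = 17100 m / 0.187 m/s = 91440 s = 1.058 d.
k_d L₀/(k_a−k_d) = 0.237×17.7/(1.67−0.237) = 4.195/1.433 = 2.927 mg/L.
e^(−k_d t) = e^(−0.237×1.058) = 0.7782; e^(−k_a t) = e^(−1.67×1.058) = 0.1708.
D = 2.927 × (0.7782 − 0.1708) + 1.75 × 0.1708 = 1.778 + 0.2988 = 2.077 mg/L.

D ≈ 2.08 mg/L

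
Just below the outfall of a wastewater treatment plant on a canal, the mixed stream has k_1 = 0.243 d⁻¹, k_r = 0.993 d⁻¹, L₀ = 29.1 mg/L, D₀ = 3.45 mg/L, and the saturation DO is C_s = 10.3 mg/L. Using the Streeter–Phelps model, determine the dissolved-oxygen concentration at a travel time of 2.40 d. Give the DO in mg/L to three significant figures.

k_1 L₀/(k_r−k_1) = 0.243×29.1/(0.993−0.243) = 7.071/0.7500 = 9.428 mg/L.
e^(−k_1 t) = e^(−0.243×2.400) = 0.5581; e^(−k_r t) = e^(−0.993×2.400) = 0.09225.
D = 9.428 × (0.5581 − 0.09225) + 3.45 × 0.09225 = 4.392 + 0.3183 = 4.711 mg/L.
DO = C_s − D = 10.3 − 4.711 = 5.589 mg/L.

DO ≈ 5.59 mg/L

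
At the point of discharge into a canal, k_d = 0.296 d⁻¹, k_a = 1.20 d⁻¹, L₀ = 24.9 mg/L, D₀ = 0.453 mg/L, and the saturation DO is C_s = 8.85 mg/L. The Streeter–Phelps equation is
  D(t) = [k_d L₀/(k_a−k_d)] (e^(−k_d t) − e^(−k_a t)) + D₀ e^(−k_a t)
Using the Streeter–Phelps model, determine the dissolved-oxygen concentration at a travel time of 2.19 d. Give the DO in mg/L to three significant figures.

k_d L₀/(k_a−k_d) = 0.296×24.9/(1.20−0.296) = 7.370/0.9040 = 8.153 mg/L.
e^(−k_d t) = e^(−0.296×2.190) = 0.5230; e^(−k_a t) = e^(−1.20×2.190) = 0.07222.
D = 8.153 × (0.5230 − 0.07222) + 0.453 × 0.07222 = 3.675 + 0.03272 = 3.708 mg/L.
DO = C_s − D = 8.85 − 3.708 = 5.142 mg/L.

DO ≈ 5.14 mg/L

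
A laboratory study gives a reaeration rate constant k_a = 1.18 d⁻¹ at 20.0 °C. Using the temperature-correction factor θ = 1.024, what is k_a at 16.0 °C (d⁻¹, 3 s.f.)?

k_a(T₂) = k_a(T₁) · θ^(T₂−T₁) = 1.18 × 1.024^(16.0−20.0)
= 1.18 × 1.024^-4.00 = 1.18 × 0.9095 = 1.073 d⁻¹.

k_a ≈ 1.07 d⁻¹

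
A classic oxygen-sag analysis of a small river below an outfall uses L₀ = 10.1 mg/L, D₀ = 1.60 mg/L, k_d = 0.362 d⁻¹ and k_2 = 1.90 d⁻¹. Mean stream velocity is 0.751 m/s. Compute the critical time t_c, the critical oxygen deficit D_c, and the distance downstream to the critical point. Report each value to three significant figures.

t_c = [1/(k_2−k_d)] ln[(k_2/k_d)(1 − D₀(k_2−k_d)/(k_d L₀))]
= [1/(1.90−0.362)] ln[(1.90/0.362)(1 − 1.60×1.538/(0.362×10.1))]
= (1/1.538) ln[5.249 × 0.3270] = 0.6502 × ln(1.716) = 0.6502 × 0.5400 = 0.3511 d.
L(t_c) = L₀ e^(−k_d t_c) = 10.1 × 0.8806 = 8.894 mg/L, and at the critical point k_2 D_c = k_d L, so D_c = (0.362/1.90) × 8.894 = 1.695 mg/L.
x_c = v t_c = 0.751 m/s × 0.3511 d × 86400 s/d = 22780 m ≈ 22.8 km.

t_c ≈ 0.351 d; D_c ≈ 1.69 mg/L; x_c ≈ 22.8 km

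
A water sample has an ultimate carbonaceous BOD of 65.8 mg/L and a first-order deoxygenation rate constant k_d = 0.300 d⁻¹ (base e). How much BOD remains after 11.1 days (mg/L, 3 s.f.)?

L ≈ 2.36 mg/L

L_t = L₀ e^(−k_d t) = 65.8 × e^(−0.300×11.1) = 65.8 × 0.03579 = 2.355 mg/L.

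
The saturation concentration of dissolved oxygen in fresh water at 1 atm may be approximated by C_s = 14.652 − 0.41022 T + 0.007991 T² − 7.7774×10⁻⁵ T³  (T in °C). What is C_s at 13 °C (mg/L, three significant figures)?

C_s = 14.652 − 0.41022×13 + 0.007991×13² − 7.7774×10⁻⁵×13³ = 10.50 mg/L.

C_s ≈ 10.5 mg/L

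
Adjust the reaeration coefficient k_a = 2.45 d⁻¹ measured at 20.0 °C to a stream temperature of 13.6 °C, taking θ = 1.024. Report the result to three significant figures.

k_a(T₂) = k_a(T₁) · θ^(T₂−T₁) = 2.45 × 1.024^(13.6−20.0)
= 2.45 × 1.024^-6.40 = 2.45 × 0.8592 = 2.105 d⁻¹.

k_a ≈ 2.10 d⁻¹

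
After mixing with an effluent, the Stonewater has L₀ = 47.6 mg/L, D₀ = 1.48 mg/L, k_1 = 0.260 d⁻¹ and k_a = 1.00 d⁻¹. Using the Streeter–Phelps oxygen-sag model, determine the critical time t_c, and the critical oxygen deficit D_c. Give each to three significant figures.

t_c ≈ 1.70 d; D_c ≈ 7.96 mg/L

t_c = [1/(k_a−k_1)] ln[(k_a/k_1)(1 − D₀(k_a−k_1)/(k_1 L₀))]
= [1/(1.00−0.260)] ln[(1.00/0.260)(1 − 1.48×0.7400/(0.260×47.6))]
= (1/0.7400) ln[3.846 × 0.9115] = 1.351 × ln(3.506) = 1.351 × 1.254 = 1.695 d.
L(t_c) = L₀ e^(−k_1 t_c) = 47.6 × 0.6436 = 30.63 mg/L, and at the critical point k_a D_c = k_1 L, so D_c = (0.260/1.00) × 30.63 = 7.965 mg/L.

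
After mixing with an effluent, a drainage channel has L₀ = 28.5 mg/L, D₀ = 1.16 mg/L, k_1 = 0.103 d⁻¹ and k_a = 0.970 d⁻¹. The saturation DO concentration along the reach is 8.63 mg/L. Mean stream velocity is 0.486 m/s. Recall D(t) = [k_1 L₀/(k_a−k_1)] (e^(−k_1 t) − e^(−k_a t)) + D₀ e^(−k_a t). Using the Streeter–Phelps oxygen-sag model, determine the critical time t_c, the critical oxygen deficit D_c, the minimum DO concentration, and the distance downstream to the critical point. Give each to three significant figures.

At the critical point dD/dt = 0, so k_1 L₀ e^(−k_1 t) = k_a D. Substituting D(t) from the Streeter–Phelps equation and solving for t gives
t_c = ln[(k_a/k_1)(1 − D₀(k_a−k_1)/(k_1 L₀))] / (k_a−k_1).
Here k_a−k_1 = 0.8670 d⁻¹ and 1 − D₀(k_a−k_1)/(k_1 L₀) = 1 − 1.16×0.8670/(0.103×28.5) = 0.6574, so
t_c = ln(9.417 × 0.6574) / 0.8670 = 1.823 / 0.8670 = 2.103 d.
D_c = (k_1/k_a) L₀ e^(−k_1 t_c) = (0.103/0.970) × 28.5 × e^(−0.103×2.103) = 0.1062 × 28.5 × 0.8053 = 2.437 mg/L.
Minimum DO = C_s − D_c = 8.63 − 2.437 = 6.193 mg/L.
x_c = v t_c = 0.486 m/s × 2.103 d × 86400 s/d = 88300 m ≈ 88.3 km.

t_c ≈ 2.10 d; D_c ≈ 2.44 mg/L; min DO ≈ 6.19 mg/L; x_c ≈ 88.3 km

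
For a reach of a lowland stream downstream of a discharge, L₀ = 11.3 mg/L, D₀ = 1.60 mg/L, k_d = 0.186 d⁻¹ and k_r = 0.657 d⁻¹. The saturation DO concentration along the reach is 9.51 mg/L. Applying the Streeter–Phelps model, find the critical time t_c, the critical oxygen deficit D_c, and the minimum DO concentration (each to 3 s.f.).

t_c ≈ 1.74 d; D_c ≈ 2.32 mg/L; min DO ≈ 7.19 mg/L

t_c = [1/(k_r−k_d)] ln[(k_r/k_d)(1 − D₀(k_r−k_d)/(k_d L₀))]
= [1/(0.657−0.186)] ln[(0.657/0.186)(1 − 1.60×0.4710/(0.186×11.3))]
= (1/0.4710) ln[3.532 × 0.6415] = 2.123 × ln(2.266) = 2.123 × 0.8179 = 1.737 d.
D_c = (k_d/k_r) L₀ e^(−k_d t_c) = (0.186/0.657) × 11.3 × e^(−0.186×1.737) = 0.2831 × 11.3 × 0.7240 = 2.316 mg/L.
Minimum DO = C_s − D_c = 9.51 − 2.316 = 7.194 mg/L.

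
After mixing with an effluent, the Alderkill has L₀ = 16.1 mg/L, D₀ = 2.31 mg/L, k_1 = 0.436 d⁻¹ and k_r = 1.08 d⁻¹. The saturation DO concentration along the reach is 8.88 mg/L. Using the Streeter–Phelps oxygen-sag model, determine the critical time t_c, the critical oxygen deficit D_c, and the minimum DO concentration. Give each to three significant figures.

With k_r/k_1 = 2.477 and 1 − D₀(k_r−k_1)/(k_1 L₀) = 0.7881,
t_c = ln(2.477 × 0.7881) / (1.08 − 0.436) = ln(1.952) / 0.6440 = 0.6689/0.6440 = 1.039 d.
L(t_c) = L₀ e^(−k_1 t_c) = 16.1 × 0.6358 = 10.24 mg/L, and at the critical point k_r D_c = k_1 L, so D_c = (0.436/1.08) × 10.24 = 4.132 mg/L.
Minimum DO = C_s − D_c = 8.88 − 4.132 = 4.748 mg/L.

t_c ≈ 1.04 d; D_c ≈ 4.13 mg/L; min DO ≈ 4.75 mg/L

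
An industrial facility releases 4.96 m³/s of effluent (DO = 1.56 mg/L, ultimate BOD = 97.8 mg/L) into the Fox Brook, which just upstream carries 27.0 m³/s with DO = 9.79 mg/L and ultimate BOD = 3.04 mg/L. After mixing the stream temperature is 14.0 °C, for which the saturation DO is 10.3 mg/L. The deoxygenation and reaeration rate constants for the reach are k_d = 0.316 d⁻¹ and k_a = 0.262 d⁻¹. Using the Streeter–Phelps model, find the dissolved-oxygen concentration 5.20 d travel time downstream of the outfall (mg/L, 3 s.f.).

Mixed DO = (27.0×9.79 + 4.96×1.56)/(27.0+4.96) = 272.1/31.96 = 8.513 mg/L.
Mixed L₀ = (27.0×3.04 + 4.96×97.8)/(31.96) = 567.2/31.96 = 17.75 mg/L.
Initial deficit D₀ = C_s − DO₀ = 10.3 − 8.513 = 1.787 mg/L.
D(5.20) = [0.316×17.75/(0.262−0.316)](e^(−0.316×5.20) − e^(−0.262×5.20)) + 1.787 e^(−0.262×5.20)
= -103.8 × (0.1934 − 0.2560) + 1.787 × 0.2560 = 6.967 mg/L.
DO = 10.3 − 6.967 = 3.333 mg/L.

DO ≈ 3.33 mg/L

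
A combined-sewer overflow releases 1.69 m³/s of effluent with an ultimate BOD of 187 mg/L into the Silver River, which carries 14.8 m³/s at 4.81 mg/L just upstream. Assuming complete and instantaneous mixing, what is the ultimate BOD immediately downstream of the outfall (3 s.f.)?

Flow-weighted mixing: C = (Q_r C_r + Q_w C_w)/(Q_r + Q_w)
= (14.8×4.81 + 1.69×187)/(14.8 + 1.69) = 387.2/16.49 = 23.48 mg/L.

23.5 mg/L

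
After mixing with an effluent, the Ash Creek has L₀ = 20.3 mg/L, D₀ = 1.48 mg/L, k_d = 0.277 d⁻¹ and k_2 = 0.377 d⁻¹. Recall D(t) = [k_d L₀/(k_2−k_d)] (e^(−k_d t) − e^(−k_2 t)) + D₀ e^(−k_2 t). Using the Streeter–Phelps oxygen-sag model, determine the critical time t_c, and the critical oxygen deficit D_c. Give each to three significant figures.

t_c = [1/(k_2−k_d)] ln[(k_2/k_d)(1 − D₀(k_2−k_d)/(k_d L₀))]
= [1/(0.377−0.277)] ln[(0.377/0.277)(1 − 1.48×0.1000/(0.277×20.3))]
= (1/0.1000) ln[1.361 × 0.9737] = 10.00 × ln(1.325) = 10.00 × 0.2816 = 2.816 d.
L(t_c) = L₀ e^(−k_d t_c) = 20.3 × 0.4584 = 9.307 mg/L, and at the critical point k_2 D_c = k_d L, so D_c = (0.277/0.377) × 9.307 = 6.838 mg/L.

t_c ≈ 2.82 d; D_c ≈ 6.84 mg/L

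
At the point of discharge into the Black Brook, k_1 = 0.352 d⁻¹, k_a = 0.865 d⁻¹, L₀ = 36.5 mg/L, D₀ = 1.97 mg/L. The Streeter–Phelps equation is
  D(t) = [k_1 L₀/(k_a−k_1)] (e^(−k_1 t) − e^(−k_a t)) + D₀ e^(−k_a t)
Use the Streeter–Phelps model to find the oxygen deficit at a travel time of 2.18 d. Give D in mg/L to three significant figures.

D ≈ 8.13 mg/L

k_1 L₀/(k_a−k_1) = 0.352×36.5/(0.865−0.352) = 12.85/0.5130 = 25.04 mg/L.
e^(−k_1 t) = e^(−0.352×2.180) = 0.4642; e^(−k_a t) = e^(−0.865×2.180) = 0.1517.
D = 25.04 × (0.4642 − 0.1517) + 1.97 × 0.1517 = 7.827 + 0.2989 = 8.126 mg/L.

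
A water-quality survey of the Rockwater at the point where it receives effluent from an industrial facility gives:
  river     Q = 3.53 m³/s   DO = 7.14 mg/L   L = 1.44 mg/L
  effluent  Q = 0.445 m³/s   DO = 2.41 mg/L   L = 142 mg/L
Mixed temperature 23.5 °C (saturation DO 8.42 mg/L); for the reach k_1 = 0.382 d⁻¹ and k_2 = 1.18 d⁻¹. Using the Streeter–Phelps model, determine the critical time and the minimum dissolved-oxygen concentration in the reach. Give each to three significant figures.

t_c ≈ 1.10 d; minimum DO ≈ 4.77 mg/L

Mixed DO = (3.53×7.14 + 0.445×2.41)/(3.53+0.445) = 26.28/3.975 = 6.610 mg/L.
Mixed L₀ = (3.53×1.44 + 0.445×142)/(3.975) = 68.27/3.975 = 17.18 mg/L.
Initial deficit D₀ = C_s − DO₀ = 8.42 − 6.610 = 1.810 mg/L.
t_c = (1/0.7980) ln[(1.18/0.382)(1 − 1.810×0.7980/(0.382×17.18))] = 1.253 × ln(2.409) = 1.102 d.
D_c = (0.382/1.18) × 17.18 × e^(−0.382×1.102) = 0.3237 × 17.18 × 0.6565 = 3.650 mg/L.
Minimum DO = 8.42 − 3.650 = 4.770 mg/L.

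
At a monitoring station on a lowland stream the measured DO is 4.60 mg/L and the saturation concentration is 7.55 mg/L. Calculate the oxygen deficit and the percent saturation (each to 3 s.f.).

D = C_s − C = 7.55 − 4.60 = 2.95 mg/L.
% saturation = 4.60/7.55 × 100 = 60.9 %.

D ≈ 2.95 mg/L; 60.9 % saturation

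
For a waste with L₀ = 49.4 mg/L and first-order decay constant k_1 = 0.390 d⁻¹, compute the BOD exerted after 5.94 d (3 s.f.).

y_t = L₀(1 − e^(−k_1 t)) = 49.4 × (1 − e^(−0.390×5.94))
= 49.4 × (1 − 0.09861) = 49.4 × 0.9014 = 44.53 mg/L.

y ≈ 44.5 mg/L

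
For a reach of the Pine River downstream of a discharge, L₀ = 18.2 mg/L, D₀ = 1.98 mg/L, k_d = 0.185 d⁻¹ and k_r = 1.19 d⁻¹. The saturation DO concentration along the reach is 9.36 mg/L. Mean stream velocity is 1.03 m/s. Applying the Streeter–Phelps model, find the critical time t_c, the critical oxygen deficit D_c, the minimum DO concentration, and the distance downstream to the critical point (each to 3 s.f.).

With k_r/k_d = 6.432 and 1 − D₀(k_r−k_d)/(k_d L₀) = 0.4090,
t_c = ln(6.432 × 0.4090) / (1.19 − 0.185) = ln(2.631) / 1.005 = 0.9673/1.005 = 0.9625 d.
D_c = (k_d/k_r) L₀ e^(−k_d t_c) = (0.185/1.19) × 18.2 × e^(−0.185×0.9625) = 0.1555 × 18.2 × 0.8369 = 2.368 mg/L.
Minimum DO = C_s − D_c = 9.36 − 2.368 = 6.992 mg/L.
x_c = v t_c = 1.03 m/s × 0.9625 d × 86400 s/d = 85650 m ≈ 85.7 km.

t_c ≈ 0.962 d; D_c ≈ 2.37 mg/L; min DO ≈ 6.99 mg/L; x_c ≈ 85.7 km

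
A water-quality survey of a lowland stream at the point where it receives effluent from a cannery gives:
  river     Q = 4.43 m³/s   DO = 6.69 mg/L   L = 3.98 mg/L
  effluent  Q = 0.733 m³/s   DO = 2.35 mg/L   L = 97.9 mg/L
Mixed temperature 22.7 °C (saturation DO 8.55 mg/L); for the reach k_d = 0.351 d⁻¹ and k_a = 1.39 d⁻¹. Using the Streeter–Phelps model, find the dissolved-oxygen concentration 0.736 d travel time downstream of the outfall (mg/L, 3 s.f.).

DO ≈ 5.25 mg/L

Mixed DO = (4.43×6.69 + 0.733×2.35)/(4.43+0.733) = 31.36/5.163 = 6.074 mg/L.
Mixed L₀ = (4.43×3.98 + 0.733×97.9)/(5.163) = 89.39/5.163 = 17.31 mg/L.
Initial deficit D₀ = C_s − DO₀ = 8.55 − 6.074 = 2.476 mg/L.
D(0.736) = [0.351×17.31/(1.39−0.351)](e^(−0.351×0.736) − e^(−1.39×0.736)) + 2.476 e^(−1.39×0.736)
= 5.849 × (0.7723 − 0.3595) + 2.476 × 0.3595 = 3.305 mg/L.
DO = 8.55 − 3.305 = 5.245 mg/L.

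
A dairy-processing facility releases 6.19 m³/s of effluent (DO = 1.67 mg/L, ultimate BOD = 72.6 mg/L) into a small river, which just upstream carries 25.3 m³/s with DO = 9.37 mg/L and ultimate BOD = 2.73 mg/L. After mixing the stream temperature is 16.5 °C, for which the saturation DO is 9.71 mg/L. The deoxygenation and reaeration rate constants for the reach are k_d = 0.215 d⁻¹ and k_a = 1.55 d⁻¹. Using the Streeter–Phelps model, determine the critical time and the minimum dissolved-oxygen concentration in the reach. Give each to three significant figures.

Mixed DO = (25.3×9.37 + 6.19×1.67)/(25.3+6.19) = 247.4/31.49 = 7.856 mg/L.
Mixed L₀ = (25.3×2.73 + 6.19×72.6)/(31.49) = 518.5/31.49 = 16.46 mg/L.
Initial deficit D₀ = C_s − DO₀ = 9.71 − 7.856 = 1.854 mg/L.
t_c = (1/1.335) ln[(1.55/0.215)(1 − 1.854×1.335/(0.215×16.46))] = 0.7491 × ln(2.170) = 0.5802 d.
D_c = (0.215/1.55) × 16.46 × e^(−0.215×0.5802) = 0.1387 × 16.46 × 0.8827 = 2.016 mg/L.
Minimum DO = 9.71 − 2.016 = 7.694 mg/L.

t_c ≈ 0.580 d; minimum DO ≈ 7.69 mg/L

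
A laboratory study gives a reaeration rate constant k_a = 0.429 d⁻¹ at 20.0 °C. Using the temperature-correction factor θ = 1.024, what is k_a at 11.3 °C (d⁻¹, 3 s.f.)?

k_a ≈ 0.349 d⁻¹

k_a(T₂) = k_a(T₁) · θ^(T₂−T₁) = 0.429 × 1.024^(11.3−20.0)
= 0.429 × 1.024^-8.70 = 0.429 × 0.8136 = 0.3490 d⁻¹.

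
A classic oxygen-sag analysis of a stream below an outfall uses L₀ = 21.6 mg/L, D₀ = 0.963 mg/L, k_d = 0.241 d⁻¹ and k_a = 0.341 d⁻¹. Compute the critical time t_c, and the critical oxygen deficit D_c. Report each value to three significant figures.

With k_a/k_d = 1.415 and 1 − D₀(k_a−k_d)/(k_d L₀) = 0.9815,
t_c = ln(1.415 × 0.9815) / (0.341 − 0.241) = ln(1.389) / 0.1000 = 0.3284/0.1000 = 3.284 d.
D_c = (k_d/k_a) L₀ e^(−k_d t_c) = (0.241/0.341) × 21.6 × e^(−0.241×3.284) = 0.7067 × 21.6 × 0.4532 = 6.918 mg/L.

t_c ≈ 3.28 d; D_c ≈ 6.92 mg/L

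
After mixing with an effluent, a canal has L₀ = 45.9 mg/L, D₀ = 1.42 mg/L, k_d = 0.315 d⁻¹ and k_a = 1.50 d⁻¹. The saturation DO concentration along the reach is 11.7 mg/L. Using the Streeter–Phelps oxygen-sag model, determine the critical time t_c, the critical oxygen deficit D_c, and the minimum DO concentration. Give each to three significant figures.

t_c ≈ 1.21 d; D_c ≈ 6.58 mg/L; min DO ≈ 5.12 mg/L

At the critical point dD/dt = 0, so k_d L₀ e^(−k_d t) = k_a D. Substituting D(t) from the Streeter–Phelps equation and solving for t gives
t_c = ln[(k_a/k_d)(1 − D₀(k_a−k_d)/(k_d L₀))] / (k_a−k_d).
Here k_a−k_d = 1.185 d⁻¹ and 1 − D₀(k_a−k_d)/(k_d L₀) = 1 − 1.42×1.185/(0.315×45.9) = 0.8836, so
t_c = ln(4.762 × 0.8836) / 1.185 = 1.437 / 1.185 = 1.213 d.
D_c = (k_d/k_a) L₀ e^(−k_d t_c) = (0.315/1.50) × 45.9 × e^(−0.315×1.213) = 0.2100 × 45.9 × 0.6825 = 6.579 mg/L.
Minimum DO = C_s − D_c = 11.7 − 6.579 = 5.121 mg/L.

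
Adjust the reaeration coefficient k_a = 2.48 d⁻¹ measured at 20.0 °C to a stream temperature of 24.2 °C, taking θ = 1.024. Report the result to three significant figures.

k_a(T₂) = k_a(T₁) · θ^(T₂−T₁) = 2.48 × 1.024^(24.2−20.0)
= 2.48 × 1.024^4.20 = 2.48 × 1.105 = 2.740 d⁻¹.

k_a ≈ 2.74 d⁻¹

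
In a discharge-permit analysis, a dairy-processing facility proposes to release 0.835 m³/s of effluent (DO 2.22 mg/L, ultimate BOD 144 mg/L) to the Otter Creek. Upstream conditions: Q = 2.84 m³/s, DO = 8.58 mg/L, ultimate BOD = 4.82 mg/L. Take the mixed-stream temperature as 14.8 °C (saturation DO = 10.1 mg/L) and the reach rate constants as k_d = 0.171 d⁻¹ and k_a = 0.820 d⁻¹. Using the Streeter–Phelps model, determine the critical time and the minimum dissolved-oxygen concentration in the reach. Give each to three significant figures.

t_c ≈ 1.85 d; minimum DO ≈ 4.56 mg/L

Mixed DO = (2.84×8.58 + 0.835×2.22)/(2.84+0.835) = 26.22/3.675 = 7.135 mg/L.
Mixed L₀ = (2.84×4.82 + 0.835×144)/(3.675) = 133.9/3.675 = 36.44 mg/L.
Initial deficit D₀ = C_s − DO₀ = 10.1 − 7.135 = 2.965 mg/L.
t_c = (1/0.6490) ln[(0.820/0.171)(1 − 2.965×0.6490/(0.171×36.44))] = 1.541 × ln(3.315) = 1.846 d.
D_c = (0.171/0.820) × 36.44 × e^(−0.171×1.846) = 0.2085 × 36.44 × 0.7293 = 5.542 mg/L.
Minimum DO = 10.1 − 5.542 = 4.558 mg/L.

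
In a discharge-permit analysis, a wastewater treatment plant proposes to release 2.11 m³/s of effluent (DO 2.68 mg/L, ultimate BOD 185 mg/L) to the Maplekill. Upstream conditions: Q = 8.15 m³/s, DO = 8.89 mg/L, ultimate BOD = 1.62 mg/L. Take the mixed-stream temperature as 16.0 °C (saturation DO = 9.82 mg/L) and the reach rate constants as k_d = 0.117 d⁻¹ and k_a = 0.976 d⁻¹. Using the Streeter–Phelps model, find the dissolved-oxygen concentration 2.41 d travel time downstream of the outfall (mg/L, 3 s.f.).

Mixed DO = (8.15×8.89 + 2.11×2.68)/(8.15+2.11) = 78.11/10.26 = 7.613 mg/L.
Mixed L₀ = (8.15×1.62 + 2.11×185)/(10.26) = 403.6/10.26 = 39.33 mg/L.
Initial deficit D₀ = C_s − DO₀ = 9.82 − 7.613 = 2.207 mg/L.
D(2.41) = [0.117×39.33/(0.976−0.117)](e^(−0.117×2.41) − e^(−0.976×2.41)) + 2.207 e^(−0.976×2.41)
= 5.357 × (0.7543 − 0.09516) + 2.207 × 0.09516 = 3.741 mg/L.
DO = 9.82 − 3.741 = 6.079 mg/L.

DO ≈ 6.08 mg/L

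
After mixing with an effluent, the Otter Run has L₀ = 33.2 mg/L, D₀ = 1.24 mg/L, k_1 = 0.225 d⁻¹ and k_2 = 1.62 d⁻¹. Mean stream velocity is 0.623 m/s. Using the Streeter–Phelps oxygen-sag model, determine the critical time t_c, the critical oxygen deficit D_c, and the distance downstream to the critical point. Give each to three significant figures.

t_c ≈ 1.23 d; D_c ≈ 3.50 mg/L; x_c ≈ 66.0 km

With k_2/k_1 = 7.200 and 1 − D₀(k_2−k_1)/(k_1 L₀) = 0.7684,
t_c = ln(7.200 × 0.7684) / (1.62 − 0.225) = ln(5.533) / 1.395 = 1.711/1.395 = 1.226 d.
D_c = (k_1/k_2) L₀ e^(−k_1 t_c) = (0.225/1.62) × 33.2 × e^(−0.225×1.226) = 0.1389 × 33.2 × 0.7589 = 3.499 mg/L.
x_c = v t_c = 0.623 m/s × 1.226 d × 86400 s/d = 66010 m ≈ 66.0 km.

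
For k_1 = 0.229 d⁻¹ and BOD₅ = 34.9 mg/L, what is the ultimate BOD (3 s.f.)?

BOD₅ = L₀(1 − e^(−5k_1)) ⇒ L₀ = BOD₅ / (1 − e^(−5×0.229))
= 34.9 / (1 − 0.3182) = 34.9 / 0.6818 = 51.19 mg/L.

L₀ ≈ 51.2 mg/L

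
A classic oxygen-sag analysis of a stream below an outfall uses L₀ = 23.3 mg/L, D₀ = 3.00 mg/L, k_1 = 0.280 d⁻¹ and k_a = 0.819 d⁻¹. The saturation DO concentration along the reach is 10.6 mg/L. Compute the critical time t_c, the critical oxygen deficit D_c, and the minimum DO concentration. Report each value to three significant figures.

t_c ≈ 1.46 d; D_c ≈ 5.29 mg/L; min DO ≈ 5.31 mg/L

t_c = [1/(k_a−k_1)] ln[(k_a/k_1)(1 − D₀(k_a−k_1)/(k_1 L₀))]
= [1/(0.819−0.280)] ln[(0.819/0.280)(1 − 3.00×0.5390/(0.280×23.3))]
= (1/0.5390) ln[2.925 × 0.7521] = 1.855 × ln(2.200) = 1.855 × 0.7885 = 1.463 d.
D_c = (k_1/k_a) L₀ e^(−k_1 t_c) = (0.280/0.819) × 23.3 × e^(−0.280×1.463) = 0.3419 × 23.3 × 0.6639 = 5.289 mg/L.
Minimum DO = C_s − D_c = 10.6 − 5.289 = 5.311 mg/L.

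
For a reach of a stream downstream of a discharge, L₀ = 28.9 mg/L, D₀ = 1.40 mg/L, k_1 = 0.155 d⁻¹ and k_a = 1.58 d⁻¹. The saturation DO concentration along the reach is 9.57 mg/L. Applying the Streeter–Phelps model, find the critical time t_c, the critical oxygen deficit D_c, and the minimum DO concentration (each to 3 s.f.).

t_c ≈ 1.22 d; D_c ≈ 2.35 mg/L; min DO ≈ 7.22 mg/L

At the critical point dD/dt = 0, so k_1 L₀ e^(−k_1 t) = k_a D. Substituting D(t) from the Streeter–Phelps equation and solving for t gives
t_c = ln[(k_a/k_1)(1 − D₀(k_a−k_1)/(k_1 L₀))] / (k_a−k_1).
Here k_a−k_1 = 1.425 d⁻¹ and 1 − D₀(k_a−k_1)/(k_1 L₀) = 1 − 1.40×1.425/(0.155×28.9) = 0.5546, so
t_c = ln(10.19 × 0.5546) / 1.425 = 1.732 / 1.425 = 1.216 d.
D_c = (k_1/k_a) L₀ e^(−k_1 t_c) = (0.155/1.58) × 28.9 × e^(−0.155×1.216) = 0.09810 × 28.9 × 0.8283 = 2.348 mg/L.
Minimum DO = C_s − D_c = 9.57 − 2.348 = 7.222 mg/L.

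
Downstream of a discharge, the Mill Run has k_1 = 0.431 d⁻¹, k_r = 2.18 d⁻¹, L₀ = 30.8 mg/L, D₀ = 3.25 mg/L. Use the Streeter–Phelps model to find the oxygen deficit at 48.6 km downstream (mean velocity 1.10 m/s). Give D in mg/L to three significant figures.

D ≈ 4.67 mg/L

Travel time t = x/v = 48.6 km / (1.10 m/s) = 48600 m / 1.10 m/s = 44180 s = 0.5114 d.
k_1 L₀/(k_r−k_1) = 0.431×30.8/(2.18−0.431) = 13.27/1.749 = 7.590 mg/L.
e^(−k_1 t) = e^(−0.431×0.5114) = 0.8022; e^(−k_r t) = e^(−2.18×0.5114) = 0.3280.
D = 7.590 × (0.8022 − 0.3280) + 3.25 × 0.3280 = 3.599 + 1.066 = 4.665 mg/L.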